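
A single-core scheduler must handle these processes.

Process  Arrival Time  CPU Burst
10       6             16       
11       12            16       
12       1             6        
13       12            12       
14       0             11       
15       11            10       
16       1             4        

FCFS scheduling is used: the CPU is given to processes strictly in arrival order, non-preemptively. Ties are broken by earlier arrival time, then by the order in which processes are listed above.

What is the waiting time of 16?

Timeline: | 14 0-11 | 12 11-17 | 16 17-21 | 10 21-37 | 15 37-47 | 11 47-63 | 13 63-75 |
Completion: 10=37  11=63  12=17  13=75  14=11  15=47  16=21
Waiting(16) = turnaround − burst = 20 − 4 = 16

16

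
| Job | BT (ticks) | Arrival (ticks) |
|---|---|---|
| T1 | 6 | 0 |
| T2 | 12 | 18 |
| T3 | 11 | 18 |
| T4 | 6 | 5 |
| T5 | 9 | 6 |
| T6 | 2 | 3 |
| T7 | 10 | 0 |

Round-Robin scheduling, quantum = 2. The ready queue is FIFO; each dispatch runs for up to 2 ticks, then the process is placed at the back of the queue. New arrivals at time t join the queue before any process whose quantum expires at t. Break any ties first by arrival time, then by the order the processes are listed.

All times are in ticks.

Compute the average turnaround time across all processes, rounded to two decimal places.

Gantt: | T1 0-2 | T7 2-4 | T1 4-6 | T6 6-8 | T7 8-10 | T4 10-12 | T5 12-14 | T1 14-16 | T7 16-18 | T4 18-20 | T5 20-22 | T2 22-24 | T3 24-26 | T7 26-28 | T4 28-30 | T5 30-32 | T2 32-34 | T3 34-36 | T7 36-38 | T5 38-40 | T2 40-42 | T3 42-44 | T5 44-45 | T2 45-47 | T3 47-49 | T2 49-51 | T3 51-53 | T2 53-55 | T3 55-56 |
Completion: T1=16  T2=55  T3=56  T4=30  T5=45  T6=8  T7=38
Turnaround (C−A): T1=16  T2=37  T3=38  T4=25  T5=39  T6=5  T7=38
Turnaround times: T1=16, T2=37, T3=38, T4=25, T5=39, T6=5, T7=38
Average turnaround = (16+37+38+25+39+5+38) / 7 = 198/7 = 28.29

28.29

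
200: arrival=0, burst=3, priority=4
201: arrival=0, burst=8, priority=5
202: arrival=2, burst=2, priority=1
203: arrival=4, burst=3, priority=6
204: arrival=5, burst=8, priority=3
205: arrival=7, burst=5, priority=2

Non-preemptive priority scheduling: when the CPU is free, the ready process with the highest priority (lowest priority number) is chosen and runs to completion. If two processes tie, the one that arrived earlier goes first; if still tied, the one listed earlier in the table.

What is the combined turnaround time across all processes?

76

Schedule: | 200 0-3 | 202 3-5 | 204 5-13 | 205 13-18 | 201 18-26 | 203 26-29 |
Completion: 200=3  201=26  202=5  203=29  204=13  205=18
Turnaround (C−A): 200=3  201=26  202=3  203=25  204=8  205=11
Turnaround = completion − arrival: 200=3, 201=26, 202=3, 203=25, 204=8, 205=11
Total turnaround = 3 + 26 + 3 + 25 + 8 + 11 = 76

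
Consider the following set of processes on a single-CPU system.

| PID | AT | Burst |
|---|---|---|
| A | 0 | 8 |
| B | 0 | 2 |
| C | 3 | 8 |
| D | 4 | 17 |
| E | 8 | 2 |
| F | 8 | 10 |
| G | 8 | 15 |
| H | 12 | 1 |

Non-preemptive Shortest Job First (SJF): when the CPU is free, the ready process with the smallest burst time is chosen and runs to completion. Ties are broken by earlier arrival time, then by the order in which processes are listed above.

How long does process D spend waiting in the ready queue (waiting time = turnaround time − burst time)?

Timeline: | B 0-2 | A 2-10 | E 10-12 | H 12-13 | C 13-21 | F 21-31 | G 31-46 | D 46-63 |
Completion: A=10  B=2  C=21  D=63  E=12  F=31  G=46  H=13
Turnaround (C−A): A=10  B=2  C=18  D=59  E=4  F=23  G=38  H=1
Waiting(D) = turnaround − burst = 59 − 17 = 42

42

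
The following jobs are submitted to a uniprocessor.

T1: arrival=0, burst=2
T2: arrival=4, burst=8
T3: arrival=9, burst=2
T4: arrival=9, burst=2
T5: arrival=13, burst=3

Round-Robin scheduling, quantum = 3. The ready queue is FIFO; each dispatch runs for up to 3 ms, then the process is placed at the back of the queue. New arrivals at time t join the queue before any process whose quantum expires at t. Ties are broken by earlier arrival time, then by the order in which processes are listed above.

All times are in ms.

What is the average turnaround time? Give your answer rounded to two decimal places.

5.60

Timeline: | T1 0-2 | idle 2-4 | T2 4-10 | T3 10-12 | T4 12-14 | T2 14-16 | T5 16-19 |
Completion: T1=2  T2=16  T3=12  T4=14  T5=19
Turnaround times: T1=2, T2=12, T3=3, T4=5, T5=6
Average turnaround = (2+12+3+5+6) / 5 = 28/5 = 5.60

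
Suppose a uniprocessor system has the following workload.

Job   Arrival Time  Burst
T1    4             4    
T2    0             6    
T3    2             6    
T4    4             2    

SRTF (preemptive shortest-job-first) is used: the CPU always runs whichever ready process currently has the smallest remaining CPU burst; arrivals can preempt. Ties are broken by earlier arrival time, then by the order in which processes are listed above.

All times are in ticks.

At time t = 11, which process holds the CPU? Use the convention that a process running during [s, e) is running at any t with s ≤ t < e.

T1

Timeline: | T2 0-6 | T4 6-8 | T1 8-12 | T3 12-18 |
Completion: T1=12  T2=6  T3=18  T4=8
Turnaround (C−A): T1=8  T2=6  T3=16  T4=4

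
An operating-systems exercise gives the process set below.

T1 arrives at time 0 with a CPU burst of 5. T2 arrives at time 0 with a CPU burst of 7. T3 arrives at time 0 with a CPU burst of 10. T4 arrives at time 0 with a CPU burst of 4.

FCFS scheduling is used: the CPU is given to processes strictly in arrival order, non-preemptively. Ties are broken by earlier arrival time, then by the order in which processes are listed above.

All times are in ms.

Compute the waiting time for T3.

Schedule: | T1 0-5 | T2 5-12 | T3 12-22 | T4 22-26 |
Completion: T1=5  T2=12  T3=22  T4=26
Waiting(T3) = turnaround − burst = 22 − 10 = 12

12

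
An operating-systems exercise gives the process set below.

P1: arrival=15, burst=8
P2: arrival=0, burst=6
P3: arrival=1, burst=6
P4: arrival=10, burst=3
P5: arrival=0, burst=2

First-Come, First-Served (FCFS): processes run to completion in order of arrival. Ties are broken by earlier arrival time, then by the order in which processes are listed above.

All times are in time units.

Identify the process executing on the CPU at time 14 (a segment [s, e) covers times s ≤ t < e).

P4

Schedule: | P2 0-6 | P5 6-8 | P3 8-14 | P4 14-17 | P1 17-25 |
Completion: P1=25  P2=6  P3=14  P4=17  P5=8
Turnaround (C−A): P1=10  P2=6  P3=13  P4=7  P5=8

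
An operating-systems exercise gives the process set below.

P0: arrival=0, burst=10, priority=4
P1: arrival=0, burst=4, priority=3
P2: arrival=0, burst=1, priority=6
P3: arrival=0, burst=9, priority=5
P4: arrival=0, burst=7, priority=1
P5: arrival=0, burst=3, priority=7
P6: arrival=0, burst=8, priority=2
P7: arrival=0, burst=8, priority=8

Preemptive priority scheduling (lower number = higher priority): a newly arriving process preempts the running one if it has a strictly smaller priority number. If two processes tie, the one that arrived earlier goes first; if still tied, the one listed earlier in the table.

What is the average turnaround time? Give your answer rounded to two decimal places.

29.88

Schedule: | P4 0-7 | P6 7-15 | P1 15-19 | P0 19-29 | P3 29-38 | P2 38-39 | P5 39-42 | P7 42-50 |
Completion: P0=29  P1=19  P2=39  P3=38  P4=7  P5=42  P6=15  P7=50
Turnaround (C−A): P0=29  P1=19  P2=39  P3=38  P4=7  P5=42  P6=15  P7=50
Turnaround times: P0=29, P1=19, P2=39, P3=38, P4=7, P5=42, P6=15, P7=50
Average turnaround = (29+19+39+38+7+42+15+50) / 8 = 239/8 = 29.88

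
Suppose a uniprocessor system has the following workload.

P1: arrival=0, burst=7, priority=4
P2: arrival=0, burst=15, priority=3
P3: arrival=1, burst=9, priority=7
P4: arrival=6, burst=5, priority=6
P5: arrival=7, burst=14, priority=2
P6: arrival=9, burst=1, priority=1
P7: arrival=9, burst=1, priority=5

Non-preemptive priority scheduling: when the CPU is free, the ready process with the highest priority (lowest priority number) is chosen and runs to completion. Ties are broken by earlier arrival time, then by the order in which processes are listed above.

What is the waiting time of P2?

Schedule: | P2 0-15 | P6 15-16 | P5 16-30 | P1 30-37 | P7 37-38 | P4 38-43 | P3 43-52 |
Completion: P1=37  P2=15  P3=52  P4=43  P5=30  P6=16  P7=38
Waiting(P2) = turnaround − burst = 15 − 15 = 0

0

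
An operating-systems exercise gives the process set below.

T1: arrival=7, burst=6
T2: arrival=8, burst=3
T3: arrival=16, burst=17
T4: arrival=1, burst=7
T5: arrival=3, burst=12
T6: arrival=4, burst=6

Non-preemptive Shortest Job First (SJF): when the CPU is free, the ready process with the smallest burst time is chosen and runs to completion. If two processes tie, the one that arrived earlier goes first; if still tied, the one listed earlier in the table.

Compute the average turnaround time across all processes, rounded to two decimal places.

17.83

Schedule: | idle 0-1 | T4 1-8 | T2 8-11 | T6 11-17 | T1 17-23 | T5 23-35 | T3 35-52 |
Completion: T1=23  T2=11  T3=52  T4=8  T5=35  T6=17
Turnaround (C−A): T1=16  T2=3  T3=36  T4=7  T5=32  T6=13
Turnaround times: T1=16, T2=3, T3=36, T4=7, T5=32, T6=13
Average turnaround = (16+3+36+7+32+13) / 6 = 107/6 = 17.83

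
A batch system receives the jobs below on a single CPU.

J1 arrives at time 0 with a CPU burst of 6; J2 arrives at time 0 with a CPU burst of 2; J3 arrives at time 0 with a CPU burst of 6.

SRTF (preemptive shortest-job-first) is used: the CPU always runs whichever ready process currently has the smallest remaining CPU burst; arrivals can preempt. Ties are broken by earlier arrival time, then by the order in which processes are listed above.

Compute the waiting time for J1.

Gantt: | J2 0-2 | J1 2-8 | J3 8-14 |
Completion: J1=8  J2=2  J3=14
Waiting(J1) = turnaround − burst = 8 − 6 = 2

2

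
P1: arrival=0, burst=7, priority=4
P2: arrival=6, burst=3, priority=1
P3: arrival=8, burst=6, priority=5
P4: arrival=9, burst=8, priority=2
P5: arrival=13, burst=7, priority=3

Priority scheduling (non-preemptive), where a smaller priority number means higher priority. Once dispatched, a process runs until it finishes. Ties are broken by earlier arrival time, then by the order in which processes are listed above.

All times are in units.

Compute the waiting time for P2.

Timeline: | P1 0-7 | P2 7-10 | P4 10-18 | P5 18-25 | P3 25-31 |
Completion: P1=7  P2=10  P3=31  P4=18  P5=25
Turnaround (C−A): P1=7  P2=4  P3=23  P4=9  P5=12
Waiting(P2) = turnaround − burst = 4 − 3 = 1

1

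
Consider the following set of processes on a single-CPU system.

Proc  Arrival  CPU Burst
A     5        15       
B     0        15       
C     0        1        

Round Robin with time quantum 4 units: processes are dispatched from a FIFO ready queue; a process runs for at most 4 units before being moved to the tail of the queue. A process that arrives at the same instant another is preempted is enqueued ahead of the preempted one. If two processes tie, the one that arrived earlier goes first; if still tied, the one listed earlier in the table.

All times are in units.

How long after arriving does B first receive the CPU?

Gantt: | B 0-4 | C 4-5 | B 5-9 | A 9-13 | B 13-17 | A 17-21 | B 21-24 | A 24-31 |
Completion: A=31  B=24  C=5
Turnaround (C−A): A=26  B=24  C=5
Response(B) = first start − arrival = 0 − 0 = 0

0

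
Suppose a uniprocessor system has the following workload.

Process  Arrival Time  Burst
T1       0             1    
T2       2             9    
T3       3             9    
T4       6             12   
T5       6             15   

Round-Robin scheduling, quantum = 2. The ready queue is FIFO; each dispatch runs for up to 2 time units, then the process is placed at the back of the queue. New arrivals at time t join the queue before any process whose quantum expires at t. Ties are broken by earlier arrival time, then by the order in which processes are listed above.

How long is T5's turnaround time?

Gantt: | T1 0-1 | idle 1-2 | T2 2-4 | T3 4-6 | T2 6-8 | T4 8-10 | T5 10-12 | T3 12-14 | T2 14-16 | T4 16-18 | T5 18-20 | T3 20-22 | T2 22-24 | T4 24-26 | T5 26-28 | T3 28-30 | T2 30-31 | T4 31-33 | T5 33-35 | T3 35-36 | T4 36-38 | T5 38-40 | T4 40-42 | T5 42-47 |
Completion: T1=1  T2=31  T3=36  T4=42  T5=47
Turnaround (C−A): T1=1  T2=29  T3=33  T4=36  T5=41
Turnaround(T5) = completion − arrival = 47 − 6 = 41

41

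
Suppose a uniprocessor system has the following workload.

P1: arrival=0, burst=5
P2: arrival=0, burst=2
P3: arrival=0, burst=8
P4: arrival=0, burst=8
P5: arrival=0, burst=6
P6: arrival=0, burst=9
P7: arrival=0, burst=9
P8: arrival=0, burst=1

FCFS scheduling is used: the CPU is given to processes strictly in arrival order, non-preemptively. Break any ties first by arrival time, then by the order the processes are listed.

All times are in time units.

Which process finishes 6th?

Schedule: | P1 0-5 | P2 5-7 | P3 7-15 | P4 15-23 | P5 23-29 | P6 29-38 | P7 38-47 | P8 47-48 |
Completion: P1=5  P2=7  P3=15  P4=23  P5=29  P6=38  P7=47  P8=48
Turnaround (C−A): P1=5  P2=7  P3=15  P4=23  P5=29  P6=38  P7=47  P8=48
Finish order: P1 → P2 → P3 → P4 → P5 → P6 → P7 → P8

P6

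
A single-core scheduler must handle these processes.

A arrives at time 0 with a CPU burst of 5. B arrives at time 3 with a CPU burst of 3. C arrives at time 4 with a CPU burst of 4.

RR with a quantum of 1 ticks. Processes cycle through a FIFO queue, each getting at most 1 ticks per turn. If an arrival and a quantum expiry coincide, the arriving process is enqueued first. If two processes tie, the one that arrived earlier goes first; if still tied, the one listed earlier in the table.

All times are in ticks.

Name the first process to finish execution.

A

Timeline: | A 0-3 | B 3-4 | A 4-5 | C 5-6 | B 6-7 | A 7-8 | C 8-9 | B 9-10 | C 10-12 |
Completion: A=8  B=10  C=12
Finish order: A → B → C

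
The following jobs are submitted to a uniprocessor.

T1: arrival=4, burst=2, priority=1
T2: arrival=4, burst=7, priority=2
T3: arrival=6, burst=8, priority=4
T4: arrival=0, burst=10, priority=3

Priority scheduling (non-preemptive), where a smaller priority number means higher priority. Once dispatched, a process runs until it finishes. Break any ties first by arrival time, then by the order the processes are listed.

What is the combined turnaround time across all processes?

Timeline: | T4 0-10 | T1 10-12 | T2 12-19 | T3 19-27 |
Completion: T1=12  T2=19  T3=27  T4=10
Turnaround (C−A): T1=8  T2=15  T3=21  T4=10
Turnaround = completion − arrival: T1=8, T2=15, T3=21, T4=10
Total turnaround = 8 + 15 + 21 + 10 = 54

54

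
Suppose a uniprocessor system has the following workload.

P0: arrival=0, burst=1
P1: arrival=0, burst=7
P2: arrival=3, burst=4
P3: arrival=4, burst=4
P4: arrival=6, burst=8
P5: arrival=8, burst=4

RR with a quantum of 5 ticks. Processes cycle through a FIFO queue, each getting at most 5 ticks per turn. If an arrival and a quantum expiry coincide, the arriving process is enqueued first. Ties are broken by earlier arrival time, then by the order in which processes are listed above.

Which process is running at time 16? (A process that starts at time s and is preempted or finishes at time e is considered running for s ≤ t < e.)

Timeline: | P0 0-1 | P1 1-6 | P2 6-10 | P3 10-14 | P4 14-19 | P1 19-21 | P5 21-25 | P4 25-28 |
Completion: P0=1  P1=21  P2=10  P3=14  P4=28  P5=25

P4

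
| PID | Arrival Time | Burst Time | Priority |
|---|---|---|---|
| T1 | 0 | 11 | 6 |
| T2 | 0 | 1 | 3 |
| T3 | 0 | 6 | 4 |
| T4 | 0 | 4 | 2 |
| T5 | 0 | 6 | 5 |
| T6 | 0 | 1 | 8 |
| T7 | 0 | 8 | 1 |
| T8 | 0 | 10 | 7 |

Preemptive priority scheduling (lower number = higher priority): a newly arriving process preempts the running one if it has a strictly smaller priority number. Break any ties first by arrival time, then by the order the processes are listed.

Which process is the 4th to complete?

T3

Timeline: | T7 0-8 | T4 8-12 | T2 12-13 | T3 13-19 | T5 19-25 | T1 25-36 | T8 36-46 | T6 46-47 |
Completion: T1=36  T2=13  T3=19  T4=12  T5=25  T6=47  T7=8  T8=46
Finish order: T7 → T4 → T2 → T3 → T5 → T1 → T8 → T6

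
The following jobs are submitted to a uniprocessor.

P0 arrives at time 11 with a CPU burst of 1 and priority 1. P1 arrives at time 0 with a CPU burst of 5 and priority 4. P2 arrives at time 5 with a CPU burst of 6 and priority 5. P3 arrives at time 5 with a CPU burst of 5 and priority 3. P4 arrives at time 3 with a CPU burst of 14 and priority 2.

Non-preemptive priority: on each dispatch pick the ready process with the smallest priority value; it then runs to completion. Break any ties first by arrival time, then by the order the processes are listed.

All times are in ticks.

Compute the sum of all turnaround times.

Gantt: | P1 0-5 | P4 5-19 | P0 19-20 | P3 20-25 | P2 25-31 |
Completion: P0=20  P1=5  P2=31  P3=25  P4=19
Turnaround = completion − arrival: P0=9, P1=5, P2=26, P3=20, P4=16
Total turnaround = 9 + 5 + 26 + 20 + 16 = 76

76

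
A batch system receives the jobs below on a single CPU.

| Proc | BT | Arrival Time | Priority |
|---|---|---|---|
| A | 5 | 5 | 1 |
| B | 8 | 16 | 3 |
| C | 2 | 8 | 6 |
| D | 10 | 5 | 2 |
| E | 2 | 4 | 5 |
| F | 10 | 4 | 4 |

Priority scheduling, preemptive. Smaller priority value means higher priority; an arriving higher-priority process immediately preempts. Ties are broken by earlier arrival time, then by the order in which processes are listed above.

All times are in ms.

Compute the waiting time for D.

Schedule: | idle 0-4 | F 4-5 | A 5-10 | D 10-20 | B 20-28 | F 28-37 | E 37-39 | C 39-41 |
Completion: A=10  B=28  C=41  D=20  E=39  F=37
Turnaround (C−A): A=5  B=12  C=33  D=15  E=35  F=33
Waiting(D) = turnaround − burst = 15 − 10 = 5

5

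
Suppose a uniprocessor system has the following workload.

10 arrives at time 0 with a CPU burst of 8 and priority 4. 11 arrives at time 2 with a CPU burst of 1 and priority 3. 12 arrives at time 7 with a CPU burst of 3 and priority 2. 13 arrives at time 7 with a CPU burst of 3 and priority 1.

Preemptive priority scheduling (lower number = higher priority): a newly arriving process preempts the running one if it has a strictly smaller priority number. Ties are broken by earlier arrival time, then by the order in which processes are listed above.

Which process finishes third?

12

Schedule: | 10 0-2 | 11 2-3 | 10 3-7 | 13 7-10 | 12 10-13 | 10 13-15 |
Completion: 10=15  11=3  12=13  13=10
Finish order: 11 → 13 → 12 → 10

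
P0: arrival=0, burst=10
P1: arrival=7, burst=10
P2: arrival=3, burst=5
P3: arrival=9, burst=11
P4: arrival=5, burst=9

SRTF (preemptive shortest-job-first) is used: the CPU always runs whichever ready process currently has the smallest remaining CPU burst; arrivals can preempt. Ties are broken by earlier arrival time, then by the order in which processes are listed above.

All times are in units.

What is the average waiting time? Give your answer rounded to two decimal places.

11.40

Gantt: | P0 0-3 | P2 3-8 | P0 8-15 | P4 15-24 | P1 24-34 | P3 34-45 |
Completion: P0=15  P1=34  P2=8  P3=45  P4=24
Turnaround (C−A): P0=15  P1=27  P2=5  P3=36  P4=19
Waiting times: P0=5, P1=17, P2=0, P3=25, P4=10
Average waiting = (5+17+0+25+10) / 5 = 57/5 = 11.40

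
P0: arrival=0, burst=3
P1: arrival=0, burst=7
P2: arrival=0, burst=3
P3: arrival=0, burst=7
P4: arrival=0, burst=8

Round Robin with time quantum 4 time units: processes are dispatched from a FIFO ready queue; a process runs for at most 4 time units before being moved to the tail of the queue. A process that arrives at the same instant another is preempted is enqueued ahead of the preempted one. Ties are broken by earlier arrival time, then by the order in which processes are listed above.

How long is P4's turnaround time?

Timeline: | P0 0-3 | P1 3-7 | P2 7-10 | P3 10-14 | P4 14-18 | P1 18-21 | P3 21-24 | P4 24-28 |
Completion: P0=3  P1=21  P2=10  P3=24  P4=28
Turnaround (C−A): P0=3  P1=21  P2=10  P3=24  P4=28
Turnaround(P4) = completion − arrival = 28 − 0 = 28

28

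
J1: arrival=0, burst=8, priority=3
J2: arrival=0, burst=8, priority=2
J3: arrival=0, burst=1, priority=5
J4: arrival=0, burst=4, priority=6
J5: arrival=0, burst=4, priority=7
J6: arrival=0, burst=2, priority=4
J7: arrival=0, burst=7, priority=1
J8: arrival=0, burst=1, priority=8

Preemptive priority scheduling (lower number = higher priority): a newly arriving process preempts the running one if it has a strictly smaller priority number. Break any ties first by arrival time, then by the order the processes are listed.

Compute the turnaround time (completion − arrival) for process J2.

15

Gantt: | J7 0-7 | J2 7-15 | J1 15-23 | J6 23-25 | J3 25-26 | J4 26-30 | J5 30-34 | J8 34-35 |
Completion: J1=23  J2=15  J3=26  J4=30  J5=34  J6=25  J7=7  J8=35
Turnaround (C−A): J1=23  J2=15  J3=26  J4=30  J5=34  J6=25  J7=7  J8=35
Turnaround(J2) = completion − arrival = 15 − 0 = 15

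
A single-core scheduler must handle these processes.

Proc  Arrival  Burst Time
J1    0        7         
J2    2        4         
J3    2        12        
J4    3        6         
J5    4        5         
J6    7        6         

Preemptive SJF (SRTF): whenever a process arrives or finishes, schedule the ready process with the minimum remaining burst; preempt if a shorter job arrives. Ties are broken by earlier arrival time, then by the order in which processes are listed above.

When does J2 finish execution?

Timeline: | J1 0-2 | J2 2-6 | J1 6-11 | J5 11-16 | J4 16-22 | J6 22-28 | J3 28-40 |
Completion: J1=11  J2=6  J3=40  J4=22  J5=16  J6=28

6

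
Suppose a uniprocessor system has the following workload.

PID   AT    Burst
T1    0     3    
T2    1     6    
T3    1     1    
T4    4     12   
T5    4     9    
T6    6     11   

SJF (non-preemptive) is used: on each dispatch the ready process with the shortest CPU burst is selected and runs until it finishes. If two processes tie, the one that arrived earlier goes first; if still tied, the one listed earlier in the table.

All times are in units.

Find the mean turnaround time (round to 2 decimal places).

Gantt: | T1 0-3 | T3 3-4 | T2 4-10 | T5 10-19 | T6 19-30 | T4 30-42 |
Completion: T1=3  T2=10  T3=4  T4=42  T5=19  T6=30
Turnaround times: T1=3, T2=9, T3=3, T4=38, T5=15, T6=24
Average turnaround = (3+9+3+38+15+24) / 6 = 92/6 = 15.33

15.33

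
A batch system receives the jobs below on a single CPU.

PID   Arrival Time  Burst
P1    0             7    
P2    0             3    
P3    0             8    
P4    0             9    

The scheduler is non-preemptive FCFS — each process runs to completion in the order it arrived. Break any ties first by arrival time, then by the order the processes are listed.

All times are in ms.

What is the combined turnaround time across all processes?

62

Schedule: | P1 0-7 | P2 7-10 | P3 10-18 | P4 18-27 |
Completion: P1=7  P2=10  P3=18  P4=27
Turnaround (C−A): P1=7  P2=10  P3=18  P4=27
Turnaround = completion − arrival: P1=7, P2=10, P3=18, P4=27
Total turnaround = 7 + 10 + 18 + 27 = 62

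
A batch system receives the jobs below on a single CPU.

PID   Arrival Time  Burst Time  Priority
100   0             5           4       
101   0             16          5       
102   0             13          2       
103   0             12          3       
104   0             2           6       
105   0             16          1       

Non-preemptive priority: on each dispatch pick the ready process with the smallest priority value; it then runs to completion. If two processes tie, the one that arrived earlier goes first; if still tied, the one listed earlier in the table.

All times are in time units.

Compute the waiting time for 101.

46

Gantt: | 105 0-16 | 102 16-29 | 103 29-41 | 100 41-46 | 101 46-62 | 104 62-64 |
Completion: 100=46  101=62  102=29  103=41  104=64  105=16
Waiting(101) = turnaround − burst = 62 − 16 = 46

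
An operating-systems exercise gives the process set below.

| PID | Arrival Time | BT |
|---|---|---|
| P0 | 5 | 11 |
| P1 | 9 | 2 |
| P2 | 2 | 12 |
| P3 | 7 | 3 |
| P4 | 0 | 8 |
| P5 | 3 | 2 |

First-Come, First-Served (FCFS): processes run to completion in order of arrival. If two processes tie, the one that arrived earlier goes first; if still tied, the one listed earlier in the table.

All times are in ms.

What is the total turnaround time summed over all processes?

Schedule: | P4 0-8 | P2 8-20 | P5 20-22 | P0 22-33 | P3 33-36 | P1 36-38 |
Completion: P0=33  P1=38  P2=20  P3=36  P4=8  P5=22
Turnaround = completion − arrival: P0=28, P1=29, P2=18, P3=29, P4=8, P5=19
Total turnaround = 28 + 29 + 18 + 29 + 8 + 19 = 131

131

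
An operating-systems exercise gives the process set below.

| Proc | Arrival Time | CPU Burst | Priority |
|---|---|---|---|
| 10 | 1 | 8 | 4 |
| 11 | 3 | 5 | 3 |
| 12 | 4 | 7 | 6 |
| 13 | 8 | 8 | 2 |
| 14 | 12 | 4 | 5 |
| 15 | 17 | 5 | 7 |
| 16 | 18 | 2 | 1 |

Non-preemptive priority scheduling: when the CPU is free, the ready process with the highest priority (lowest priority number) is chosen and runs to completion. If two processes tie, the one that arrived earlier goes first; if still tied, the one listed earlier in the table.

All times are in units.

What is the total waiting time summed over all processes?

73

Timeline: | idle 0-1 | 10 1-9 | 13 9-17 | 11 17-22 | 16 22-24 | 14 24-28 | 12 28-35 | 15 35-40 |
Completion: 10=9  11=22  12=35  13=17  14=28  15=40  16=24
Turnaround (C−A): 10=8  11=19  12=31  13=9  14=16  15=23  16=6
Waiting = turnaround − burst: 10=0, 11=14, 12=24, 13=1, 14=12, 15=18, 16=4
Total waiting = 0 + 14 + 24 + 1 + 12 + 18 + 4 = 73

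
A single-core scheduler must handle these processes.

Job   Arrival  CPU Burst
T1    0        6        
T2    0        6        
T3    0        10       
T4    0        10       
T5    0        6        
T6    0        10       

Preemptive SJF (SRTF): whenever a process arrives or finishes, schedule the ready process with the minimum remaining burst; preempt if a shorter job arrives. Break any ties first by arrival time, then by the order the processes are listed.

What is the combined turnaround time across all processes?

150

Timeline: | T1 0-6 | T2 6-12 | T5 12-18 | T3 18-28 | T4 28-38 | T6 38-48 |
Completion: T1=6  T2=12  T3=28  T4=38  T5=18  T6=48
Turnaround = completion − arrival: T1=6, T2=12, T3=28, T4=38, T5=18, T6=48
Total turnaround = 6 + 12 + 28 + 38 + 18 + 48 = 150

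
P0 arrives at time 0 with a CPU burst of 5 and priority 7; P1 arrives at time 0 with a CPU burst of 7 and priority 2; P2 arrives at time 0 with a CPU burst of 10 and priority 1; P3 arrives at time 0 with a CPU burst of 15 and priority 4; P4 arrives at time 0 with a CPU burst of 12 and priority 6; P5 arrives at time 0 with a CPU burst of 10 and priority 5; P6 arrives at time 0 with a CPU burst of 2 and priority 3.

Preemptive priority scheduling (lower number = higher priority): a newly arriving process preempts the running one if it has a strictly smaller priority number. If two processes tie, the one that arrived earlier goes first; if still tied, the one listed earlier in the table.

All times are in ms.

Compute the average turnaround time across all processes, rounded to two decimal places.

Timeline: | P2 0-10 | P1 10-17 | P6 17-19 | P3 19-34 | P5 34-44 | P4 44-56 | P0 56-61 |
Completion: P0=61  P1=17  P2=10  P3=34  P4=56  P5=44  P6=19
Turnaround times: P0=61, P1=17, P2=10, P3=34, P4=56, P5=44, P6=19
Average turnaround = (61+17+10+34+56+44+19) / 7 = 241/7 = 34.43

34.43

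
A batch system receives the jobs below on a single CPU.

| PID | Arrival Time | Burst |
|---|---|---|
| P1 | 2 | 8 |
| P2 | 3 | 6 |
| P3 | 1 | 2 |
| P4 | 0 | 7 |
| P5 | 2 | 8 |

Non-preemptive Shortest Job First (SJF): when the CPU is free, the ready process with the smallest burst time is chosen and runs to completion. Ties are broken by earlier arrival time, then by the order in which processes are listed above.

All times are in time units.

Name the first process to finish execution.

Timeline: | P4 0-7 | P3 7-9 | P2 9-15 | P1 15-23 | P5 23-31 |
Completion: P1=23  P2=15  P3=9  P4=7  P5=31
Turnaround (C−A): P1=21  P2=12  P3=8  P4=7  P5=29
Finish order: P4 → P3 → P2 → P1 → P5

P4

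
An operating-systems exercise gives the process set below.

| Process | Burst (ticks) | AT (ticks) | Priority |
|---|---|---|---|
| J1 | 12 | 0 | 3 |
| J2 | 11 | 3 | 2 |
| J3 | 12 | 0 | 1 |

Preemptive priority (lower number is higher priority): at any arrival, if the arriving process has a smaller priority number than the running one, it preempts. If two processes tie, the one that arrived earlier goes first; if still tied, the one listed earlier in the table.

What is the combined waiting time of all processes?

Timeline: | J3 0-12 | J2 12-23 | J1 23-35 |
Completion: J1=35  J2=23  J3=12
Turnaround (C−A): J1=35  J2=20  J3=12
Waiting = turnaround − burst: J1=23, J2=9, J3=0
Total waiting = 23 + 9 + 0 = 32

32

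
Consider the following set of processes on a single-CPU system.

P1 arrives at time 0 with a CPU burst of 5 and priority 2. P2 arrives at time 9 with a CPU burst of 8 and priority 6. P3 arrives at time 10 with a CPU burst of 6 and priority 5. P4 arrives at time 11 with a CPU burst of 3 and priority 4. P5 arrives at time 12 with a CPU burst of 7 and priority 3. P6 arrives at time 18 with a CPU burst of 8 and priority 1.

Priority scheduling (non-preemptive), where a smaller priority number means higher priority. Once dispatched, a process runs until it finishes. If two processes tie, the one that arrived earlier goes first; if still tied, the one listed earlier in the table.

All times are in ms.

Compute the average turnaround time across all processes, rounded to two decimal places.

15.67

Gantt: | P1 0-5 | idle 5-9 | P2 9-17 | P5 17-24 | P6 24-32 | P4 32-35 | P3 35-41 |
Completion: P1=5  P2=17  P3=41  P4=35  P5=24  P6=32
Turnaround times: P1=5, P2=8, P3=31, P4=24, P5=12, P6=14
Average turnaround = (5+8+31+24+12+14) / 6 = 94/6 = 15.67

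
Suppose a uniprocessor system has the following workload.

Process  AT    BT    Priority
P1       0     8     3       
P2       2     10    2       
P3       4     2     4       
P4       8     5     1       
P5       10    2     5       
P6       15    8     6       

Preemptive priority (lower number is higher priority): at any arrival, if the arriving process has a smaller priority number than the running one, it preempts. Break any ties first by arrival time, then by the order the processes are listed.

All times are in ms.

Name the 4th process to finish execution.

P3

Gantt: | P1 0-2 | P2 2-8 | P4 8-13 | P2 13-17 | P1 17-23 | P3 23-25 | P5 25-27 | P6 27-35 |
Completion: P1=23  P2=17  P3=25  P4=13  P5=27  P6=35
Turnaround (C−A): P1=23  P2=15  P3=21  P4=5  P5=17  P6=20
Finish order: P4 → P2 → P1 → P3 → P5 → P6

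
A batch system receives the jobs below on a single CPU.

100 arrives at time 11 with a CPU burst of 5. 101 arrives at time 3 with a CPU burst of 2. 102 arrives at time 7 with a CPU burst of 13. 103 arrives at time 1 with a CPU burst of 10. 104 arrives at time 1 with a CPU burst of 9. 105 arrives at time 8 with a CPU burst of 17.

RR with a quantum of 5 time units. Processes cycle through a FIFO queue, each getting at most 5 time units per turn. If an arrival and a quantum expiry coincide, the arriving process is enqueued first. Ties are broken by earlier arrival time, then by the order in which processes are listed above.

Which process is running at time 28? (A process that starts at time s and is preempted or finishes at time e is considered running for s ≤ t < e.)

100

Schedule: | idle 0-1 | 103 1-6 | 104 6-11 | 101 11-13 | 103 13-18 | 102 18-23 | 105 23-28 | 100 28-33 | 104 33-37 | 102 37-42 | 105 42-47 | 102 47-50 | 105 50-57 |
Completion: 100=33  101=13  102=50  103=18  104=37  105=57
Turnaround (C−A): 100=22  101=10  102=43  103=17  104=36  105=49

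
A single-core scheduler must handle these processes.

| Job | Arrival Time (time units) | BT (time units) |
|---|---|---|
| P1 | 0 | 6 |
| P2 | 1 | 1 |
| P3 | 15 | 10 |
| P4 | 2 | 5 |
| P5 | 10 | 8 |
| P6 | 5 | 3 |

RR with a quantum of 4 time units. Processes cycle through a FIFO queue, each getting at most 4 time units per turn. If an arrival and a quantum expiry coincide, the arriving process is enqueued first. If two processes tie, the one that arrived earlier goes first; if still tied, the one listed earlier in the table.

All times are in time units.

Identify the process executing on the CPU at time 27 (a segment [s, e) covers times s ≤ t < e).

P3

Schedule: | P1 0-4 | P2 4-5 | P4 5-9 | P1 9-11 | P6 11-14 | P4 14-15 | P5 15-19 | P3 19-23 | P5 23-27 | P3 27-33 |
Completion: P1=11  P2=5  P3=33  P4=15  P5=27  P6=14
Turnaround (C−A): P1=11  P2=4  P3=18  P4=13  P5=17  P6=9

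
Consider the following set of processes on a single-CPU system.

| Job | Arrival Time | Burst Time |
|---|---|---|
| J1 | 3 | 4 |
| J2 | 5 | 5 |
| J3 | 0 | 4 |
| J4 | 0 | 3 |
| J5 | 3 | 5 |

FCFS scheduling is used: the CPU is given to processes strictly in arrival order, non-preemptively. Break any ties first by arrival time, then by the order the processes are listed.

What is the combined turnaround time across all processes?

Gantt: | J3 0-4 | J4 4-7 | J1 7-11 | J5 11-16 | J2 16-21 |
Completion: J1=11  J2=21  J3=4  J4=7  J5=16
Turnaround = completion − arrival: J1=8, J2=16, J3=4, J4=7, J5=13
Total turnaround = 8 + 16 + 4 + 7 + 13 = 48

48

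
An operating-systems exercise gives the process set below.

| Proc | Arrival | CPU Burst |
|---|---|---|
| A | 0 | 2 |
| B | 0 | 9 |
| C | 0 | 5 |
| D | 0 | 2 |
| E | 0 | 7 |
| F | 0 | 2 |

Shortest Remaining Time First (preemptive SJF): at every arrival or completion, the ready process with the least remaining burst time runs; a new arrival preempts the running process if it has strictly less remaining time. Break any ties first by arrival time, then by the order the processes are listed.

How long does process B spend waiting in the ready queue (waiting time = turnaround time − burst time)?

Schedule: | A 0-2 | D 2-4 | F 4-6 | C 6-11 | E 11-18 | B 18-27 |
Completion: A=2  B=27  C=11  D=4  E=18  F=6
Waiting(B) = turnaround − burst = 27 − 9 = 18

18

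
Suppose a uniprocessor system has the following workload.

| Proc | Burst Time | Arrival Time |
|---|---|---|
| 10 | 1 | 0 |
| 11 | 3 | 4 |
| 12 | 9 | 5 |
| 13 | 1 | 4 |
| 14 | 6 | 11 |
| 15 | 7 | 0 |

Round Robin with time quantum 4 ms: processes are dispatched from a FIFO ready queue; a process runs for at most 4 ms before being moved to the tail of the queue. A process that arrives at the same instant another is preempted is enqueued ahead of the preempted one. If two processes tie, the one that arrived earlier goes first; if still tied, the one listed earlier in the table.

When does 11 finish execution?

Gantt: | 10 0-1 | 15 1-5 | 11 5-8 | 13 8-9 | 12 9-13 | 15 13-16 | 14 16-20 | 12 20-24 | 14 24-26 | 12 26-27 |
Completion: 10=1  11=8  12=27  13=9  14=26  15=16

8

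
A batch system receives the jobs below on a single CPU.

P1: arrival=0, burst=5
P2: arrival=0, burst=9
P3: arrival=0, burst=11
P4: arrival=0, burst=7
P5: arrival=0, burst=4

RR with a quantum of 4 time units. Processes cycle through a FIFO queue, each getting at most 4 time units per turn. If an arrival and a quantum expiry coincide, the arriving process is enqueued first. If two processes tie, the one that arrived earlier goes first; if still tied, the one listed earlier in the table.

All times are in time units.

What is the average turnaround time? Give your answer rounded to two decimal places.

Timeline: | P1 0-4 | P2 4-8 | P3 8-12 | P4 12-16 | P5 16-20 | P1 20-21 | P2 21-25 | P3 25-29 | P4 29-32 | P2 32-33 | P3 33-36 |
Completion: P1=21  P2=33  P3=36  P4=32  P5=20
Turnaround (C−A): P1=21  P2=33  P3=36  P4=32  P5=20
Turnaround times: P1=21, P2=33, P3=36, P4=32, P5=20
Average turnaround = (21+33+36+32+20) / 5 = 142/5 = 28.40

28.40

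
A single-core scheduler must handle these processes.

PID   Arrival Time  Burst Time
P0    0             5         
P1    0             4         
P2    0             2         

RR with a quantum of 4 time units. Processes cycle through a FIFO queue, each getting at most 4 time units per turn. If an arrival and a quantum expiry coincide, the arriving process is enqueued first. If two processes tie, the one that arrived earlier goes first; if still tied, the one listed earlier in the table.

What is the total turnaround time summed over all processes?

29

Timeline: | P0 0-4 | P1 4-8 | P2 8-10 | P0 10-11 |
Completion: P0=11  P1=8  P2=10
Turnaround (C−A): P0=11  P1=8  P2=10
Turnaround = completion − arrival: P0=11, P1=8, P2=10
Total turnaround = 11 + 8 + 10 = 29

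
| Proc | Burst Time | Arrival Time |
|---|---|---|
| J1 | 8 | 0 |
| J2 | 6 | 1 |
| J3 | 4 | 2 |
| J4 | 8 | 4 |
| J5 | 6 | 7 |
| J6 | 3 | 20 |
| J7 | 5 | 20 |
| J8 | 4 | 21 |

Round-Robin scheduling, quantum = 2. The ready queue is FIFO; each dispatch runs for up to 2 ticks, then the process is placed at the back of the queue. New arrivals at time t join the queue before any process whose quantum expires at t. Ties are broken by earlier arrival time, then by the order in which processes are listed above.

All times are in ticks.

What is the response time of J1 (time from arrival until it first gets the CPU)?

Gantt: | J1 0-2 | J2 2-4 | J3 4-6 | J1 6-8 | J4 8-10 | J2 10-12 | J3 12-14 | J5 14-16 | J1 16-18 | J4 18-20 | J2 20-22 | J5 22-24 | J1 24-26 | J6 26-28 | J7 28-30 | J4 30-32 | J8 32-34 | J5 34-36 | J6 36-37 | J7 37-39 | J4 39-41 | J8 41-43 | J7 43-44 |
Completion: J1=26  J2=22  J3=14  J4=41  J5=36  J6=37  J7=44  J8=43
Response(J1) = first start − arrival = 0 − 0 = 0

0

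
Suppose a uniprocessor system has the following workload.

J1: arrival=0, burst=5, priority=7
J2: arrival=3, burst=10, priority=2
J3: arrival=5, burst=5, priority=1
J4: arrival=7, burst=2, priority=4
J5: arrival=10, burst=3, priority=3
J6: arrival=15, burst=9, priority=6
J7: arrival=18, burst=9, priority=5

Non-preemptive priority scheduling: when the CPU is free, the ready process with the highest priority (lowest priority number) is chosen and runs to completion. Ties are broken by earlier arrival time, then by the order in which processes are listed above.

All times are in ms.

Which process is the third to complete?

Gantt: | J1 0-5 | J3 5-10 | J2 10-20 | J5 20-23 | J4 23-25 | J7 25-34 | J6 34-43 |
Completion: J1=5  J2=20  J3=10  J4=25  J5=23  J6=43  J7=34
Turnaround (C−A): J1=5  J2=17  J3=5  J4=18  J5=13  J6=28  J7=16
Finish order: J1 → J3 → J2 → J5 → J4 → J7 → J6

J2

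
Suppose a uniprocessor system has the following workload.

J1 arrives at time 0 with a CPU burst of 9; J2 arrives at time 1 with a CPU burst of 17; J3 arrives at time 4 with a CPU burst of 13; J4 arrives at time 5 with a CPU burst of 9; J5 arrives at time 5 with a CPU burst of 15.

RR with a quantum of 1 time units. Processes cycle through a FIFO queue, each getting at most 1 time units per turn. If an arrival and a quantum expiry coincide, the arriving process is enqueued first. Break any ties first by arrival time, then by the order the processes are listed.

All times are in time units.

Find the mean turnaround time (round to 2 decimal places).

49.60

Schedule: | J1 0-1 | J2 1-2 | J1 2-3 | J2 3-4 | J1 4-5 | J3 5-6 | J2 6-7 | J4 7-8 | J5 8-9 | J1 9-10 | J3 10-11 | J2 11-12 | J4 12-13 | J5 13-14 | J1 14-15 | J3 15-16 | J2 16-17 | J4 17-18 | J5 18-19 | J1 19-20 | J3 20-21 | J2 21-22 | J4 22-23 | J5 23-24 | J1 24-25 | J3 25-26 | J2 26-27 | J4 27-28 | J5 28-29 | J1 29-30 | J3 30-31 | J2 31-32 | J4 32-33 | J5 33-34 | J1 34-35 | J3 35-36 | J2 36-37 | J4 37-38 | J5 38-39 | J3 39-40 | J2 40-41 | J4 41-42 | J5 42-43 | J3 43-44 | J2 44-45 | J4 45-46 | J5 46-47 | J3 47-48 | J2 48-49 | J5 49-50 | J3 50-51 | J2 51-52 | J5 52-53 | J3 53-54 | J2 54-55 | J5 55-56 | J3 56-57 | J2 57-58 | J5 58-59 | J2 59-60 | J5 60-61 | J2 61-62 | J5 62-63 |
Completion: J1=35  J2=62  J3=57  J4=46  J5=63
Turnaround (C−A): J1=35  J2=61  J3=53  J4=41  J5=58
Turnaround times: J1=35, J2=61, J3=53, J4=41, J5=58
Average turnaround = (35+61+53+41+58) / 5 = 248/5 = 49.60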